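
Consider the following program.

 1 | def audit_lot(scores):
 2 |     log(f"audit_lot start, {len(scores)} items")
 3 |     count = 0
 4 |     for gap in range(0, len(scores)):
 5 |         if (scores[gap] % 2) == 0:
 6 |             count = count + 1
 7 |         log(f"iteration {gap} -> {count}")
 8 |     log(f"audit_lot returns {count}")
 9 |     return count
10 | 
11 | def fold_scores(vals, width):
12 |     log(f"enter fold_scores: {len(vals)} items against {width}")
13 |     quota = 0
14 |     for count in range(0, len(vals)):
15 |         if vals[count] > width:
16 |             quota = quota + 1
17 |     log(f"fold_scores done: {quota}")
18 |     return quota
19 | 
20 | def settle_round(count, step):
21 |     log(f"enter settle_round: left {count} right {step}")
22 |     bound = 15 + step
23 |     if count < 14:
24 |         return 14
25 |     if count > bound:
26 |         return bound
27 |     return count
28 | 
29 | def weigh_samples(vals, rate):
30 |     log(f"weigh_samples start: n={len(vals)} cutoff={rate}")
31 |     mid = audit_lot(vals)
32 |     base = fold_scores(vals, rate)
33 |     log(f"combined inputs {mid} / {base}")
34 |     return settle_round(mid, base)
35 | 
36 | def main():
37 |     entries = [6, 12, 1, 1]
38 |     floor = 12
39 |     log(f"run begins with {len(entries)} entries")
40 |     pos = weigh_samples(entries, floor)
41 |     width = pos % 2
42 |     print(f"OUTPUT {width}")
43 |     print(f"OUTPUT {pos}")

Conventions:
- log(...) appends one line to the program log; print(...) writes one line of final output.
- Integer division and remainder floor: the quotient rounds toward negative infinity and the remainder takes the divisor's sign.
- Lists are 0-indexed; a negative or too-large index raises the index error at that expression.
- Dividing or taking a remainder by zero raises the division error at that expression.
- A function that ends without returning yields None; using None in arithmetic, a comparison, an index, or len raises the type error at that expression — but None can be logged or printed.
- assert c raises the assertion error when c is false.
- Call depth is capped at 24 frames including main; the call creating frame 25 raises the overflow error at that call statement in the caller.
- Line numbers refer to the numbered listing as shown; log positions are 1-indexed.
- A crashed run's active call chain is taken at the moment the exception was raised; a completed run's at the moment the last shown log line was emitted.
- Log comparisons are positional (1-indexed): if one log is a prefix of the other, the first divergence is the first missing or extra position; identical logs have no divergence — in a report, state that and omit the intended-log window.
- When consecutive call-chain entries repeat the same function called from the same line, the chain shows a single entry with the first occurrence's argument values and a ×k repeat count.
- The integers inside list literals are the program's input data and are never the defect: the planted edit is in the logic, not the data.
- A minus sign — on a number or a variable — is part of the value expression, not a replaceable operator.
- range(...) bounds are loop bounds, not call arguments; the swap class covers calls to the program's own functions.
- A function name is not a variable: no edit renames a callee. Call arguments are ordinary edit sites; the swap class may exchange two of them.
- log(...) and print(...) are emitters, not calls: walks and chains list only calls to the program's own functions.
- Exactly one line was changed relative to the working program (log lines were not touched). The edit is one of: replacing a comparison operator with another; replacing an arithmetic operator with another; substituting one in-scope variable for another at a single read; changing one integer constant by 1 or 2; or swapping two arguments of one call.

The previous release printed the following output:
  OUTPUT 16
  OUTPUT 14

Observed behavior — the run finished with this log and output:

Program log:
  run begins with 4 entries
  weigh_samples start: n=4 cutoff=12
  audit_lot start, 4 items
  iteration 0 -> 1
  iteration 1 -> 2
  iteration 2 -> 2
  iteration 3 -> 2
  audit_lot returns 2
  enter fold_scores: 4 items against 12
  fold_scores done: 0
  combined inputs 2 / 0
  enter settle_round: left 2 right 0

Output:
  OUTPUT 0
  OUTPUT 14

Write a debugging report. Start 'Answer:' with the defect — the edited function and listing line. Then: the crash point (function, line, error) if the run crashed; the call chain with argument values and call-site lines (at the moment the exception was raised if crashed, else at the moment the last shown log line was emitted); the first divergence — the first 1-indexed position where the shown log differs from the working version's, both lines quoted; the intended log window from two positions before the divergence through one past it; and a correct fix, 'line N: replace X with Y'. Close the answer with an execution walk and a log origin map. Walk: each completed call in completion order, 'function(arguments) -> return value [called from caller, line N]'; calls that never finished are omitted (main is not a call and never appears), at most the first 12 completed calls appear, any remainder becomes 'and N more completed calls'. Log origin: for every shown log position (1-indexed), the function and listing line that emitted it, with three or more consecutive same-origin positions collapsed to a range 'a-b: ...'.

Answer: the defect is in main at line 41.
Key fact: Log streams are identical — the defect surfaces only in the printed output.
Call chain: main -> weigh_samples([6, 12, 1, 1], 12) (called at line 40) -> settle_round(2, 0) (called at line 34).
First divergence: none (the log streams are identical).
Execution walk:
  audit_lot([6, 12, 1, 1]) -> 2  [called from weigh_samples, line 31]
  fold_scores([6, 12, 1, 1], 12) -> 0  [called from weigh_samples, line 32]
  settle_round(2, 0) -> 14  [called from weigh_samples, line 34]
  weigh_samples([6, 12, 1, 1], 12) -> 14  [called from main, line 40]
Log origins:
  1 — main, line 39
  2 — weigh_samples, line 30
  3 — audit_lot, line 2
  4-7 — audit_lot, line 7
  8 — audit_lot, line 8
  9 — fold_scores, line 12
  10 — fold_scores, line 17
  11 — weigh_samples, line 33
  12 — settle_round, line 21
A correct fix: line 41: replace `%` with `+`.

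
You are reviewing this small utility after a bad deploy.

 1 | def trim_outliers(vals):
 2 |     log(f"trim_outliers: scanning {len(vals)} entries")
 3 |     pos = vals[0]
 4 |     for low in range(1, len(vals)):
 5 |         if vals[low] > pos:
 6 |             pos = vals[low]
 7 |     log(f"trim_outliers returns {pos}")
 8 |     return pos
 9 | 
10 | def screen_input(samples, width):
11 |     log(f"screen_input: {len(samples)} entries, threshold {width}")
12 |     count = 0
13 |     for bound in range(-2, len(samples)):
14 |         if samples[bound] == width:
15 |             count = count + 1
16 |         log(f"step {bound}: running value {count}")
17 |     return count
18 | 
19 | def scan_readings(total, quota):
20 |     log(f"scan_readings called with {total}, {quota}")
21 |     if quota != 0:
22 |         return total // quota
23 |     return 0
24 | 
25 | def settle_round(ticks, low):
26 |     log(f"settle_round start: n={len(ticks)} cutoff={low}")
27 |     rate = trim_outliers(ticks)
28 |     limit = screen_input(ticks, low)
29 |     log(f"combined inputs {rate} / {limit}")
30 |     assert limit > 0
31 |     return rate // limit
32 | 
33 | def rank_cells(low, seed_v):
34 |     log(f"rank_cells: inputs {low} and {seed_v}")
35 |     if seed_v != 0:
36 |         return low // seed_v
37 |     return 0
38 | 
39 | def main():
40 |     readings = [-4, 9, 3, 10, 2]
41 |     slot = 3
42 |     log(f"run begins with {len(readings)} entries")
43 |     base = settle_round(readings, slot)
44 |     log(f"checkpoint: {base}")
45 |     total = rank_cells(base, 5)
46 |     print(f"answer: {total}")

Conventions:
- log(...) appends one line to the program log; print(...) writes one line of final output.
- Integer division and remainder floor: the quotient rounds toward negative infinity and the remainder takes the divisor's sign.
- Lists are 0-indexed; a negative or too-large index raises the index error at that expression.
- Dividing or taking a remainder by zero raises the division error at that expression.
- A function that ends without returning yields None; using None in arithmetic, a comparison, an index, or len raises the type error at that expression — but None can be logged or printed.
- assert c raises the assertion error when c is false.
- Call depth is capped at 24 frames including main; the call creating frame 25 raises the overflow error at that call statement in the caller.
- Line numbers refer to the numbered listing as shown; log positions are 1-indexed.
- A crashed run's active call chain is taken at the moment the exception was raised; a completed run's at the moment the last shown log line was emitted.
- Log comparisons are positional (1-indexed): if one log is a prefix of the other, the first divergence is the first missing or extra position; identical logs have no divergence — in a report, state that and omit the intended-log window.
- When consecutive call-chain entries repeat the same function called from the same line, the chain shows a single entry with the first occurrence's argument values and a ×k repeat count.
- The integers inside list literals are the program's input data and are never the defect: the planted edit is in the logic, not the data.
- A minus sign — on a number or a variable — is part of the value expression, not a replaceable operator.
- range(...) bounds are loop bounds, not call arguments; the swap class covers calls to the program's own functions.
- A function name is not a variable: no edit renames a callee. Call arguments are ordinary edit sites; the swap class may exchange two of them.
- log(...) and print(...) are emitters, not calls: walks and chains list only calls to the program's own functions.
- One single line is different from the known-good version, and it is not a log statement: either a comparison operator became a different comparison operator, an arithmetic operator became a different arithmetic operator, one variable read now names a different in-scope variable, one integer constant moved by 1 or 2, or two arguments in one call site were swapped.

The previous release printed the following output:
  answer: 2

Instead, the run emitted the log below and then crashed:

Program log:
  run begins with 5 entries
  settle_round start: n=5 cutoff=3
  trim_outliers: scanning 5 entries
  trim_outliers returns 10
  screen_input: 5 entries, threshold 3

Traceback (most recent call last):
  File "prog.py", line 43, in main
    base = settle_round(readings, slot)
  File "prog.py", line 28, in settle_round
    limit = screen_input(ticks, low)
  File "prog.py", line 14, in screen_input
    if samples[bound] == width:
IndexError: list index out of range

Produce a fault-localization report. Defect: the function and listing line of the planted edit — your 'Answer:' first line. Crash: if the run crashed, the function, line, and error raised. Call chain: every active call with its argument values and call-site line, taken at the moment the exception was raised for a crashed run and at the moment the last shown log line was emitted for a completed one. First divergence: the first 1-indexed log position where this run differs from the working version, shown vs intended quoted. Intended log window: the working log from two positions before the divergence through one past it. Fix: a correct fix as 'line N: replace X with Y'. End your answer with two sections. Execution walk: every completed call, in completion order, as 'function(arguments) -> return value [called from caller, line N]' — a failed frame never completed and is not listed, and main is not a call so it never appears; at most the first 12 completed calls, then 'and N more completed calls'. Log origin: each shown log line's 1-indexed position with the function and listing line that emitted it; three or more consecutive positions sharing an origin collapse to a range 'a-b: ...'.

Answer: the defect is in screen_input at line 13.
Key fact: The faulty run's log stops after 5 lines; the working version's next line would be 'step 0: running value 0'.
Crash: screen_input, line 14, IndexError.
Call chain: main -> settle_round([-4, 9, 3, 10, 2], 3) (called at line 43) -> screen_input([-4, 9, 3, 10, 2], 3) (called at line 28).
First divergence: position 6 — the faulty run's log ends after 5 lines; the working version continues with 'step 0: running value 0'.
Intended log window:
  4: trim_outliers returns 10
  5: screen_input: 5 entries, threshold 3
  6: step 0: running value 0
  7: step 1: running value 0
Execution walk:
  trim_outliers([-4, 9, 3, 10, 2]) -> 10  [called from settle_round, line 27]
Log origins:
  1: emitted by main (line 42)
  2: emitted by settle_round (line 26)
  3: emitted by trim_outliers (line 2)
  4: emitted by trim_outliers (line 7)
  5: emitted by screen_input (line 11)
A correct fix: line 13: replace `-2` with `0`.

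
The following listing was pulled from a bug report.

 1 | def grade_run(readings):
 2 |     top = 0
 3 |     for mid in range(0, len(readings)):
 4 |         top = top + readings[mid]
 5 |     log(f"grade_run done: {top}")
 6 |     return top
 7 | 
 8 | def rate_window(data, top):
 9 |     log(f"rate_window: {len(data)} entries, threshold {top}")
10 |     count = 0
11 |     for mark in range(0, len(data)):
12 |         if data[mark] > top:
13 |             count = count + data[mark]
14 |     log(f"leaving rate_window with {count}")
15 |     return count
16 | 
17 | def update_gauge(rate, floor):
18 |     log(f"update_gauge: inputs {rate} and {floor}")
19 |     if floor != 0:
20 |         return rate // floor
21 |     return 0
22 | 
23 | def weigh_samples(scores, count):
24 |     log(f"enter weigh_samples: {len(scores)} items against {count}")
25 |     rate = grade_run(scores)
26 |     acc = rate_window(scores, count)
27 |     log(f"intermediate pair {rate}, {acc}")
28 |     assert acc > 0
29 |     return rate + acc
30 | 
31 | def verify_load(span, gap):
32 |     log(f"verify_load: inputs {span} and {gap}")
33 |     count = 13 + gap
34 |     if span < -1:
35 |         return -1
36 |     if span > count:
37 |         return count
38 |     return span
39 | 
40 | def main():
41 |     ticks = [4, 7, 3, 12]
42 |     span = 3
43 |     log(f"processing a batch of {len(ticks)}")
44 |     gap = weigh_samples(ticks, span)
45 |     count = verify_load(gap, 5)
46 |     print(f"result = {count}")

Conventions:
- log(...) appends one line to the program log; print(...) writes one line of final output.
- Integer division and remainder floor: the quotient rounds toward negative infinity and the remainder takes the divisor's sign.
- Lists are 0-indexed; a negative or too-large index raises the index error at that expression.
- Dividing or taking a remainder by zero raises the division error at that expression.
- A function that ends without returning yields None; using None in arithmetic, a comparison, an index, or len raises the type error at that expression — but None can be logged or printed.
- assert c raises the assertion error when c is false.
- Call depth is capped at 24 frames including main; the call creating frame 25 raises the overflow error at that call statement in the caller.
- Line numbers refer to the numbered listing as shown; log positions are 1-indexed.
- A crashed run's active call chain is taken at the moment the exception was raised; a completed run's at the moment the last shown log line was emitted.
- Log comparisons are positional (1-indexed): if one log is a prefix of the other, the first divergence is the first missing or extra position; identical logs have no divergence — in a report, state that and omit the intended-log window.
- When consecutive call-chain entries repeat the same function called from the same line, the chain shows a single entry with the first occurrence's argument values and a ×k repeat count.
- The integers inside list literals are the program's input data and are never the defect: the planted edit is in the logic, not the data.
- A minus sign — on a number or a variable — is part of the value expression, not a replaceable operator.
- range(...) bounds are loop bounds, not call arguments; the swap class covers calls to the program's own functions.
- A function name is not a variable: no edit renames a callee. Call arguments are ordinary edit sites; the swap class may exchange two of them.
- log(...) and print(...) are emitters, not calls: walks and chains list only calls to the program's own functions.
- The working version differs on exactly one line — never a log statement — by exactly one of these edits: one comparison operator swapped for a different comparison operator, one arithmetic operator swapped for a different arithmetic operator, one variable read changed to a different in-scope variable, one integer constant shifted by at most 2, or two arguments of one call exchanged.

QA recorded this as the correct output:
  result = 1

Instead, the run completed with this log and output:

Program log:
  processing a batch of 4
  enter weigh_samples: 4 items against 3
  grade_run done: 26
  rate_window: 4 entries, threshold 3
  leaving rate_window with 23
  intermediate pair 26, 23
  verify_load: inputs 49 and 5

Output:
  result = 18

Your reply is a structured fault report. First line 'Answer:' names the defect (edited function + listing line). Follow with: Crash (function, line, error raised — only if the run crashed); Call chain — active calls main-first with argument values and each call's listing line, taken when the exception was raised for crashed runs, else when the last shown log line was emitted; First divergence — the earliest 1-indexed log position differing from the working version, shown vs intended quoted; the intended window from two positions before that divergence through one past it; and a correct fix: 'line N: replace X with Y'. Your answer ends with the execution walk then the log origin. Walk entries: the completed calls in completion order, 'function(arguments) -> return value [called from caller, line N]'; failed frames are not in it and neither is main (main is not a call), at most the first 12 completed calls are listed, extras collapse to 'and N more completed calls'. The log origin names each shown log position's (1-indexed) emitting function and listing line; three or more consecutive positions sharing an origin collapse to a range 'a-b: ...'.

Answer: the defect is in weigh_samples at line 29.
Core observation: Everything matches until log position 7, which reads 'verify_load: inputs 49 and 5' in place of 'verify_load: inputs 1 and 5'.
Call chain: main -> verify_load(49, 5) (called at line 45).
First divergence: position 7 — the shown line 'verify_load: inputs 49 and 5' should read 'verify_load: inputs 1 and 5'.
Intended log window:
  5: leaving rate_window with 23
  6: intermediate pair 26, 23
  7: verify_load: inputs 1 and 5
Execution walk:
  grade_run([4, 7, 3, 12]) -> 26  [called from weigh_samples, line 25]
  rate_window([4, 7, 3, 12], 3) -> 23  [called from weigh_samples, line 26]
  weigh_samples([4, 7, 3, 12], 3) -> 49  [called from main, line 44]
  verify_load(49, 5) -> 18  [called from main, line 45]
Log origins:
  1: from main, line 43
  2: from weigh_samples, line 24
  3: from grade_run, line 5
  4: from rate_window, line 9
  5: from rate_window, line 14
  6: from weigh_samples, line 27
  7: from verify_load, line 32
A correct fix: line 29: replace `+` with `//`.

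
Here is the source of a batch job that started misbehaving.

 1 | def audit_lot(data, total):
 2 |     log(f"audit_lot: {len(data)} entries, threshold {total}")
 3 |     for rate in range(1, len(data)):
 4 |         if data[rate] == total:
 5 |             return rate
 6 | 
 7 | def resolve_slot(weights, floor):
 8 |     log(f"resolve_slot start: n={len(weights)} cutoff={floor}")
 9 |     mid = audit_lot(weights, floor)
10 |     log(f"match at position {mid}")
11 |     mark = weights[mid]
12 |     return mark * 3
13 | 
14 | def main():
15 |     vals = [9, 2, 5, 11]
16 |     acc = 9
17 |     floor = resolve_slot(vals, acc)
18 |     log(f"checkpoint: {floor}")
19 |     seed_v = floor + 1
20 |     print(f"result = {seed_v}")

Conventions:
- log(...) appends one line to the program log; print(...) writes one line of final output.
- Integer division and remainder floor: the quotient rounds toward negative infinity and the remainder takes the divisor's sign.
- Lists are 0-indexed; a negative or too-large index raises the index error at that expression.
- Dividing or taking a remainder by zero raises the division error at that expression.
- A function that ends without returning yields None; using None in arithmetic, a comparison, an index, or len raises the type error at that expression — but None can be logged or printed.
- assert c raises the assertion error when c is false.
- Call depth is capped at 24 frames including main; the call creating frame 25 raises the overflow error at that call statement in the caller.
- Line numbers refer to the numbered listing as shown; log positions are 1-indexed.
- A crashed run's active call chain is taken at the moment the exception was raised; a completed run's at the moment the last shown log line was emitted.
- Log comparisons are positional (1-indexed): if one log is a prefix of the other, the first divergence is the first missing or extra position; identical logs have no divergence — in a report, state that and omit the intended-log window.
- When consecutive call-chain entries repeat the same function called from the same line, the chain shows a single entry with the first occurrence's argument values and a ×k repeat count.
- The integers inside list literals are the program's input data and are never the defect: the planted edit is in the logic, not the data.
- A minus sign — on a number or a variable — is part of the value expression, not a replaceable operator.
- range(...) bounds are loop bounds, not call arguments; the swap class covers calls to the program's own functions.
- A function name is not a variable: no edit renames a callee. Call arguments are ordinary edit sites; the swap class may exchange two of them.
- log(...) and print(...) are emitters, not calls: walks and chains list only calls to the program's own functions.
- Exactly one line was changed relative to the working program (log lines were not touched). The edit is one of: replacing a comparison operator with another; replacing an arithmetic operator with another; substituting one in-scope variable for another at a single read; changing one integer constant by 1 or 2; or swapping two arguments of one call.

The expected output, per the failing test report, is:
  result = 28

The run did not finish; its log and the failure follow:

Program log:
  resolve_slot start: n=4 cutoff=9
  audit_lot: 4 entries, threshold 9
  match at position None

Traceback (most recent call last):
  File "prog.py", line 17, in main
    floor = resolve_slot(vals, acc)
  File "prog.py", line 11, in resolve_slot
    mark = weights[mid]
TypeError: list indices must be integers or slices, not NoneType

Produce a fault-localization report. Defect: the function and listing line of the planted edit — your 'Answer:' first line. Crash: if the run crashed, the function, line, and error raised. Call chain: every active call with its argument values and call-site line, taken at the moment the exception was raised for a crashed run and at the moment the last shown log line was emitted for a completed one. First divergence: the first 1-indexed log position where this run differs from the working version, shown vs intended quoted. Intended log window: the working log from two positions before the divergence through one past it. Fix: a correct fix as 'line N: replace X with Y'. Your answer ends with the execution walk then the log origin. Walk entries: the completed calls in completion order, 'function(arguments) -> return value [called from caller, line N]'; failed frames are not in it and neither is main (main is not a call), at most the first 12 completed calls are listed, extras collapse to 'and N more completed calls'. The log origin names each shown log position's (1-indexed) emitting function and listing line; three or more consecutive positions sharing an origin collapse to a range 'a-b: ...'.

Answer: the defect is in audit_lot at line 3.
Key observation: Position 3 is the first bad log line: 'match at position None' should read 'match at position 0'.
Crash: resolve_slot, line 11, TypeError.
Call chain: main -> resolve_slot([9, 2, 5, 11], 9) (called at line 17).
First divergence: position 3 — shown 'match at position None', intended 'match at position 0'.
Intended log window:
  1: resolve_slot start: n=4 cutoff=9
  2: audit_lot: 4 entries, threshold 9
  3: match at position 0
  4: checkpoint: 27
Execution walk:
  audit_lot([9, 2, 5, 11], 9) -> None  [called from resolve_slot, line 9]
Log origin:
  1: from resolve_slot, line 8
  2: from audit_lot, line 2
  3: from resolve_slot, line 10
A correct fix: line 3: replace `1` with `0`.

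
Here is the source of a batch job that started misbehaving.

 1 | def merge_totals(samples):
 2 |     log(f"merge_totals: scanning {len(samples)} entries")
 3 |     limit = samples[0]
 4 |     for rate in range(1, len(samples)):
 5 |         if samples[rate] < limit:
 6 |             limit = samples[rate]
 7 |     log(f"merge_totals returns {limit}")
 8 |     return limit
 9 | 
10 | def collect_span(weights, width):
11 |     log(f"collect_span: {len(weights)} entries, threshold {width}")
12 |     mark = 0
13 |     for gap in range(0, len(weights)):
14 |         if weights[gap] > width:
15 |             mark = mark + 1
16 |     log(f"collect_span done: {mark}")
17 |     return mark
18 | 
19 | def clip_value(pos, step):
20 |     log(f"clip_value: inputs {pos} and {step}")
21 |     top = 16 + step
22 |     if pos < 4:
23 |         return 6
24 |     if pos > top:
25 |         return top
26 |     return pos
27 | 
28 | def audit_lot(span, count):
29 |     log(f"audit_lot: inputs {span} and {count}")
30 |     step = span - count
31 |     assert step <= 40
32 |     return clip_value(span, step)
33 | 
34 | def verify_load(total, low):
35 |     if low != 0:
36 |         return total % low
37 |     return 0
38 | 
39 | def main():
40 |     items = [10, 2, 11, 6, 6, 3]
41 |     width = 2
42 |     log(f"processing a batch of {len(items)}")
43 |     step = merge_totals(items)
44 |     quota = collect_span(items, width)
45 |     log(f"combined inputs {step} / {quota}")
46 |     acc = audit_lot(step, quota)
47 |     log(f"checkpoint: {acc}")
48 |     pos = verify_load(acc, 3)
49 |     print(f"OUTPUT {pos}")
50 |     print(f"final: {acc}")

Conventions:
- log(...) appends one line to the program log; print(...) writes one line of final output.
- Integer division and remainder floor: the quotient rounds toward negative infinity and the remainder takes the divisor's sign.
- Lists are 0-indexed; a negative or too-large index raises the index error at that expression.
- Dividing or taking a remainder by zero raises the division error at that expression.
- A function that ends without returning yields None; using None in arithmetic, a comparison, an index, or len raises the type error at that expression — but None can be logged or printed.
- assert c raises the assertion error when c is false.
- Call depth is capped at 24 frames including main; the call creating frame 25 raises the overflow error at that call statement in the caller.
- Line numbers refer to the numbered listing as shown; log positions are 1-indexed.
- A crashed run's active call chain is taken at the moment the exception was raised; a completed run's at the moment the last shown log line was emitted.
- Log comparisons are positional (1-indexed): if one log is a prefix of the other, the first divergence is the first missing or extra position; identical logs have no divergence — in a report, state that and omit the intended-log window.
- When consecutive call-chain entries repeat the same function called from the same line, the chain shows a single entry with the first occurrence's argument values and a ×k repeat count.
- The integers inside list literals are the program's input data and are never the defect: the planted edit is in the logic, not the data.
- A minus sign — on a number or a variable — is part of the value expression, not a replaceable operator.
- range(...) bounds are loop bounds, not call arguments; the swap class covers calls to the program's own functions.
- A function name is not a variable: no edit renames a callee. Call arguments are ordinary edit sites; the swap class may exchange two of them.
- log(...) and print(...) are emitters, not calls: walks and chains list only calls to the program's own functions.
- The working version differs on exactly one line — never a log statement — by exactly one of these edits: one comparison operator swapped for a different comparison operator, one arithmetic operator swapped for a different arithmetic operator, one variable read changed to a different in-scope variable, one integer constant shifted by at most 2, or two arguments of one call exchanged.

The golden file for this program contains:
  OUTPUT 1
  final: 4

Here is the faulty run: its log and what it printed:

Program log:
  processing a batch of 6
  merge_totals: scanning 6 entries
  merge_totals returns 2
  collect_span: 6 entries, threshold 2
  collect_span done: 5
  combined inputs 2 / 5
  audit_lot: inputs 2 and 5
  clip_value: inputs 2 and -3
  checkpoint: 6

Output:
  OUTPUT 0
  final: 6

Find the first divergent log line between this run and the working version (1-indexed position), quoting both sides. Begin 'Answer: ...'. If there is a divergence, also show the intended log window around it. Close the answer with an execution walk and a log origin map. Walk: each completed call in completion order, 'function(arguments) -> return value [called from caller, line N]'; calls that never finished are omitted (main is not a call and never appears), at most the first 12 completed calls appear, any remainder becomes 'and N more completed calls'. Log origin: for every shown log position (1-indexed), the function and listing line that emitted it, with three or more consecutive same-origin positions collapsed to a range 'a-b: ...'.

Answer: position 9 — shown 'checkpoint: 6', intended 'checkpoint: 4'.
Intended log window:
  7: audit_lot: inputs 2 and 5
  8: clip_value: inputs 2 and -3
  9: checkpoint: 4
Execution walk:
  merge_totals([10, 2, 11, 6, 6, 3]) -> 2  [called from main, line 43]
  collect_span([10, 2, 11, 6, 6, 3], 2) -> 5  [called from main, line 44]
  clip_value(2, -3) -> 6  [called from audit_lot, line 32]
  audit_lot(2, 5) -> 6  [called from main, line 46]
  verify_load(6, 3) -> 0  [called from main, line 48]
Origin of each log line:
  1: emitted by main (line 42)
  2: emitted by merge_totals (line 2)
  3: emitted by merge_totals (line 7)
  4: emitted by collect_span (line 11)
  5: emitted by collect_span (line 16)
  6: emitted by main (line 45)
  7: emitted by audit_lot (line 29)
  8: emitted by clip_value (line 20)
  9: emitted by main (line 47)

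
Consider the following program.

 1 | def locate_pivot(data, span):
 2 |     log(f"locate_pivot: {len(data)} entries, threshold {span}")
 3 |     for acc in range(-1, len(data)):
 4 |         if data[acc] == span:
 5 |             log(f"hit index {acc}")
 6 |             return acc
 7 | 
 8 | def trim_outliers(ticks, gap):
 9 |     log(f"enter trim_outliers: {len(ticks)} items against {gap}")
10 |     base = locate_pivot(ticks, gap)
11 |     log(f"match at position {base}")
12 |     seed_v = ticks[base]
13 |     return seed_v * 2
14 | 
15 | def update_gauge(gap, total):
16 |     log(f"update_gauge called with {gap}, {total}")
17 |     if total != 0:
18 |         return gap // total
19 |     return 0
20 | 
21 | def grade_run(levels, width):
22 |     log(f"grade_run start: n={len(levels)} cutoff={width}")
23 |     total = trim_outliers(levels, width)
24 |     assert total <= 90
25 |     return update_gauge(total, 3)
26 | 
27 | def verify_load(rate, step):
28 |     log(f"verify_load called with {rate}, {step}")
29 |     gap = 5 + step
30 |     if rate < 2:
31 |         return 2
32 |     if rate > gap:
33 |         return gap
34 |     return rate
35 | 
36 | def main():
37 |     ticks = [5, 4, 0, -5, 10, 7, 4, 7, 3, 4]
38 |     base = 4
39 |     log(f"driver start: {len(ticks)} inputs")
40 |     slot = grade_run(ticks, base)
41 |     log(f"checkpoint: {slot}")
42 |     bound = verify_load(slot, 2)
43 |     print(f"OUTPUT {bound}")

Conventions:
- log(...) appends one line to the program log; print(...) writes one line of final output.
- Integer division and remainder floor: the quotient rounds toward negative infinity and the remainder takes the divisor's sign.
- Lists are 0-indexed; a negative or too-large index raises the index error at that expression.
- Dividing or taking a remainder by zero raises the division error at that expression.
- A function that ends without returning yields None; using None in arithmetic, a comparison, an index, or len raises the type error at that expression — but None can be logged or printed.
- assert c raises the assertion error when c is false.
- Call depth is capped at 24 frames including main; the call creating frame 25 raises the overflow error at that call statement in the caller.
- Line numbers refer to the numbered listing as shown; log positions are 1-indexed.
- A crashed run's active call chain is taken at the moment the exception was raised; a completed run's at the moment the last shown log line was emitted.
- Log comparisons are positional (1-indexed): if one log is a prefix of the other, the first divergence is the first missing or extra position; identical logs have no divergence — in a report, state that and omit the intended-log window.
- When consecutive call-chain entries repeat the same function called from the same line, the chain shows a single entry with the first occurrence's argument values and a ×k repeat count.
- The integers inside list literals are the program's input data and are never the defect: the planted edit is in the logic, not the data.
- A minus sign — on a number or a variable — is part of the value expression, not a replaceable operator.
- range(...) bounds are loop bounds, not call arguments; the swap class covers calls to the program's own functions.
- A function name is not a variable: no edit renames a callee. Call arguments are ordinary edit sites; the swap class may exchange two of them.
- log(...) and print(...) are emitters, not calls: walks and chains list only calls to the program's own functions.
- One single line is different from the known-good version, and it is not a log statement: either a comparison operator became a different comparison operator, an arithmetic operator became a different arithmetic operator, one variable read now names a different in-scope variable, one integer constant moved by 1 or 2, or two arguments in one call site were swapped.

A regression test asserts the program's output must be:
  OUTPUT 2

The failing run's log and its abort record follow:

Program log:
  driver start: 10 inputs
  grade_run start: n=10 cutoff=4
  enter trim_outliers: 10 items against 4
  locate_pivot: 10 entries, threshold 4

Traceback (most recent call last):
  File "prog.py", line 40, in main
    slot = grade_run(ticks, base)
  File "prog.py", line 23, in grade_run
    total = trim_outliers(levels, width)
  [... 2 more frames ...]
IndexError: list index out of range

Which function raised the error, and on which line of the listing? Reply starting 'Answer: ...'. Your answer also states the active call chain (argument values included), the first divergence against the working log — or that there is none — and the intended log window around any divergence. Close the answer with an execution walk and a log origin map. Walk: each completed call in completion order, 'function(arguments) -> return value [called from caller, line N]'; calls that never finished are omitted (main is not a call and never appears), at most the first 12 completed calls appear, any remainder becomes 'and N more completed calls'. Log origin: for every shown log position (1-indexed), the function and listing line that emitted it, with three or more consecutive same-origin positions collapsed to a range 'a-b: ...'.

Answer: the error was raised in locate_pivot, line 4.
The tell: The faulty run's log stops after 4 lines; the working version's next line would be 'hit index 1'.
Call chain: main -> grade_run([5, 4, 0, -5, 10, 7, 4, 7, 3, 4], 4) (called at line 40) -> trim_outliers([5, 4, 0, -5, 10, 7, 4, 7, 3, 4], 4) (called at line 23) -> locate_pivot([5, 4, 0, -5, 10, 7, 4, 7, 3, 4], 4) (called at line 10).
First divergence: position 5; the shown log stops at 4 lines while the working version next logs 'hit index 1'.
Intended log window:
  3: enter trim_outliers: 10 items against 4
  4: locate_pivot: 10 entries, threshold 4
  5: hit index 1
  6: match at position 1
Execution walk:
  (no call completed)
Log line origins:
  1 — main, line 39
  2 — grade_run, line 22
  3 — trim_outliers, line 9
  4 — locate_pivot, line 2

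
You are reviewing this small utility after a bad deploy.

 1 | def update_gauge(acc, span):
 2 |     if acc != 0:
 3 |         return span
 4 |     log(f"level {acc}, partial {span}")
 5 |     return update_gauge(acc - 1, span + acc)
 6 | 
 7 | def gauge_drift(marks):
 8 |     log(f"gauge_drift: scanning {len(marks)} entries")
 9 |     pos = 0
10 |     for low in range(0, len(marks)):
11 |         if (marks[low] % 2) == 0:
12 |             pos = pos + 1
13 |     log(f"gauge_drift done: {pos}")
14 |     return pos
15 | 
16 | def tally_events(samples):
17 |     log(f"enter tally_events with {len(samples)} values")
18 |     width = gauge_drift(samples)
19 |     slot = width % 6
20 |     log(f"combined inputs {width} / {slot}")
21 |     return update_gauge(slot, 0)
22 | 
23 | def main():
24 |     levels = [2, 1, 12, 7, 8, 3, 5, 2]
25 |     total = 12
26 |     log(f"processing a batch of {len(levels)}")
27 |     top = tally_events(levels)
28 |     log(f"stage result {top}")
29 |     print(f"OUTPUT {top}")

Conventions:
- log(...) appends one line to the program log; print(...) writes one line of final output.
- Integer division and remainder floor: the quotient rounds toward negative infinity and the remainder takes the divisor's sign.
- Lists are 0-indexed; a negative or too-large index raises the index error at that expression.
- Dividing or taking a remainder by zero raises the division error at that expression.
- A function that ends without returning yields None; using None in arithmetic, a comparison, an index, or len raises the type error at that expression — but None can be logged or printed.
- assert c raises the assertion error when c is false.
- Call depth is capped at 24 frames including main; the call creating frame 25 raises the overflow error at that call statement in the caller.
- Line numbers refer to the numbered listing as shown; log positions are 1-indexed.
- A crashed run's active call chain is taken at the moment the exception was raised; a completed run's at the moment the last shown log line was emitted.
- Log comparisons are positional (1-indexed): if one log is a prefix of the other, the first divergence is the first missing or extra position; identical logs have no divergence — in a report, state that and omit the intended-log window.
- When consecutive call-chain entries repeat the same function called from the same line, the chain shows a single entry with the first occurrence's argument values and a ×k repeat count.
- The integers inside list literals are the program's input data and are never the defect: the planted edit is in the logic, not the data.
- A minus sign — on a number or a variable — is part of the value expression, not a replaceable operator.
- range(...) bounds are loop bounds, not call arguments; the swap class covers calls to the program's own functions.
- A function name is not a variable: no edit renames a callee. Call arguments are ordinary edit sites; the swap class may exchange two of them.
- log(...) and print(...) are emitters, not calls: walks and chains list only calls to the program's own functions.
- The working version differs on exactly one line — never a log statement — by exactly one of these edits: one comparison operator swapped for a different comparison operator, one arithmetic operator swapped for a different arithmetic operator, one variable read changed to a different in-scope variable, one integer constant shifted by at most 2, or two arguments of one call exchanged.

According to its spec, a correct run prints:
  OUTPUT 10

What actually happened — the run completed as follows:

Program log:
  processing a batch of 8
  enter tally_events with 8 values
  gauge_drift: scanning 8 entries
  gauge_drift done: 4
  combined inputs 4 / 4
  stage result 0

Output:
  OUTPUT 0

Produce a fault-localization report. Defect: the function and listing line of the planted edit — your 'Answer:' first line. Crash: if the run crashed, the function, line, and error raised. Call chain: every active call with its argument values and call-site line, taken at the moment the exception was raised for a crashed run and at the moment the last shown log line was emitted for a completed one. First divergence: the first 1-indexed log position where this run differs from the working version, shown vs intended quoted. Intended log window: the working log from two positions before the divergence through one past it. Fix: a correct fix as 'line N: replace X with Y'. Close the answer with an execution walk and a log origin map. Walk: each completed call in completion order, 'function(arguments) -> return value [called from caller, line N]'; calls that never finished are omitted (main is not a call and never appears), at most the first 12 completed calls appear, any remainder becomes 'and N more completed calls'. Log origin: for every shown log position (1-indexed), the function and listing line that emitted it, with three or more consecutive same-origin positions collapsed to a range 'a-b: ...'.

Answer: the defect is in update_gauge at line 2.
The tell: Everything matches until log position 6, which reads 'stage result 0' in place of 'level 4, partial 0'.
Call chain: main.
First divergence: position 6 — the shown line 'stage result 0' should read 'level 4, partial 0'.
Intended log window:
  4: gauge_drift done: 4
  5: combined inputs 4 / 4
  6: level 4, partial 0
  7: level 3, partial 4
Execution walk:
  gauge_drift([2, 1, 12, 7, 8, 3, 5, 2]) -> 4  [called from tally_events, line 18]
  update_gauge(4, 0) -> 0  [called from tally_events, line 21]
  tally_events([2, 1, 12, 7, 8, 3, 5, 2]) -> 0  [called from main, line 27]
Log origin:
  1 — main, line 26
  2 — tally_events, line 17
  3 — gauge_drift, line 8
  4 — gauge_drift, line 13
  5 — tally_events, line 20
  6 — main, line 28
A correct fix: line 2: replace `!=` with `<=`.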